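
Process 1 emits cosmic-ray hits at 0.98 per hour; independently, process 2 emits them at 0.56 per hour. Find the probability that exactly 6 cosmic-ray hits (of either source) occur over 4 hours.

0.1603

Independent Poisson processes superpose: combined rate λ = 0.98 + 0.56 = 1.54 per hour.
Over the interval, μ = 1.54 × 4 = 6.16 (4 hours).
P(N = 6) = e^(−6.16) · 6.16^6/6! ≈ 0.1603.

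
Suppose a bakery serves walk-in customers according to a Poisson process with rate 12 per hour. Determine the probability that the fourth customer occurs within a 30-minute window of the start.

0.8488

Over the interval, μ = 12 × 0.5 = 6 (a 30-minute window = 0.5 hours).
The fourth arrival falls in the interval iff at least 4 events occur there: P(S_4 ≤ t) = P(N ≥ 4) = 1 − P(N ≤ 3) ≈ 0.8488.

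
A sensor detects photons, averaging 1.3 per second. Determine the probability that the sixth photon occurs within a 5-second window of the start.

Over the interval, μ = 1.3 × 5 = 6.5 (a 5-second window = 5 seconds).
The sixth arrival falls in the interval iff at least 6 events occur there: P(S_6 ≤ t) = P(N ≥ 6) = 1 − P(N ≤ 5) ≈ 0.6310.

0.6310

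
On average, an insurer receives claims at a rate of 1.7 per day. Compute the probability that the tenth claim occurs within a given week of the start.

0.7488

Over the interval, μ = 1.7 × 7 = 11.9 (a week = 7 days).
The tenth arrival falls in the interval iff at least 10 events occur there: P(S_10 ≤ t) = P(N ≥ 10) = 1 − P(N ≤ 9) ≈ 0.7488.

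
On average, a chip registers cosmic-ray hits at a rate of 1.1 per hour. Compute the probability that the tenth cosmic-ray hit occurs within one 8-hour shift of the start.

Over the interval, μ = 1.1 × 8 = 8.8 (an 8-hour shift = 8 hours).
The tenth arrival falls in the interval iff at least 10 events occur there: P(S_10 ≤ t) = P(N ≥ 10) = 1 − P(N ≤ 9) ≈ 0.3863.

0.3863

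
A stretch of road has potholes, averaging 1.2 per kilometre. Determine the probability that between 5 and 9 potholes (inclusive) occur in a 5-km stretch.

Over the interval, μ = 1.2 × 5 = 6 (a 5-km stretch = 5 kilometres).
P(5 ≤ N ≤ 9) = Σ_{j=5}^{9} e^(−6) · 6^j/j! ≈ 0.6310.

0.6310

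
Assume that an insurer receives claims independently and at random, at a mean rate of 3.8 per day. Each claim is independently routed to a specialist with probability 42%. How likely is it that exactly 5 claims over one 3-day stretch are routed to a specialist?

0.1747

Thinning: the claims that are routed to a specialist themselves form a Poisson process with rate 0.42 × 3.8 = 1.596 per day.
Over the interval, μ = 1.596 × 3 = 4.788 (a 3-day stretch = 3 days).
P(N = 5) = e^(−4.788) · 4.788^5/5! ≈ 0.1747.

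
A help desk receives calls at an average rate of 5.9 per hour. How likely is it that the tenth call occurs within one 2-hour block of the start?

Over the interval, μ = 5.9 × 2 = 11.8 (a 2-hour block = 2 hours).
The tenth arrival falls in the interval iff at least 10 events occur there: P(S_10 ≤ t) = P(N ≥ 10) = 1 − P(N ≤ 9) ≈ 0.7397.

0.7397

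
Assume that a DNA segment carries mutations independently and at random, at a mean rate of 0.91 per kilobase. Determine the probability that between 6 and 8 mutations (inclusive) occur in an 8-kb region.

Over the interval, μ = 0.91 × 8 = 7.28 (an 8-kb region = 8 kilobases).
P(6 ≤ N ≤ 8) = Σ_{j=6}^{8} e^(−7.28) · 7.28^j/j! ≈ 0.4255.

0.4255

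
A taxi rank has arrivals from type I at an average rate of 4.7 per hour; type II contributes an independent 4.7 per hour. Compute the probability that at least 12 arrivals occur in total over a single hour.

Independent Poisson processes superpose: combined rate λ = 4.7 + 4.7 = 9.4 per hour.
So μ = 9.4.
P(N ≥ 12) = 1 − P(N ≤ 11) ≈ 0.2374.

0.2374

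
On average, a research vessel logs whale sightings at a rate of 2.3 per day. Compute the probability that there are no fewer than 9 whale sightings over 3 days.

0.2580

Over the interval, μ = 2.3 × 3 = 6.9 (3 days).
P(N ≥ 9) = 1 − P(N ≤ 8) = 1 − Σ_{j=0}^{8} e^(−μ) μ^j/j! ≈ 0.2580.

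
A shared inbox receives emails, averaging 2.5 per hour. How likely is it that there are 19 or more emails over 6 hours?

Over the interval, μ = 2.5 × 6 = 15 (6 hours).
P(N ≥ 19) = 1 − P(N ≤ 18) = 1 − Σ_{j=0}^{18} e^(−μ) μ^j/j! ≈ 0.1805.

0.1805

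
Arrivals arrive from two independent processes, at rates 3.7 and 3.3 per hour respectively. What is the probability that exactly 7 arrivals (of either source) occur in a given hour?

Independent Poisson processes superpose: combined rate λ = 3.7 + 3.3 = 7 per hour.
So μ = 7.
P(N = 7) = e^(−7) · 7^7/7! ≈ 0.1490.

0.1490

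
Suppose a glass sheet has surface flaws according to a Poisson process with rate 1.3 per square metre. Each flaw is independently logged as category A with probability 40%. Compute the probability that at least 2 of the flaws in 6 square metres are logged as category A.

Thinning: the flaws that are logged as category A themselves form a Poisson process with rate 0.4 × 1.3 = 0.52 per square metre.
Over the interval, μ = 0.52 × 6 = 3.12 (6 square metres).
P(N ≥ 2) = 1 − P(N ≤ 1) ≈ 0.8181.

0.8181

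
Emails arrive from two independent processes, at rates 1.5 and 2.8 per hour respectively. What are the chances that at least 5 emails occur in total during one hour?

Independent Poisson processes superpose: combined rate λ = 1.5 + 2.8 = 4.3 per hour.
So μ = 4.3.
P(N ≥ 5) = 1 − P(N ≤ 4) ≈ 0.4296.

0.4296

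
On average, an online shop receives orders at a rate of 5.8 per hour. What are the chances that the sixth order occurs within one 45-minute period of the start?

0.2717

Over the interval, μ = 5.8 × 0.75 = 4.35 (a 45-minute period = 0.75 hours).
The sixth arrival falls in the interval iff at least 6 events occur there: P(S_6 ≤ t) = P(N ≥ 6) = 1 − P(N ≤ 5) ≈ 0.2717.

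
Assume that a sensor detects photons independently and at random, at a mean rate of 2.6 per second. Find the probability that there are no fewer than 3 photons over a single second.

0.4816

With mean μ = 2.6 per second,
P(N ≥ 3) = 1 − P(N ≤ 2) = 1 − Σ_{j=0}^{2} e^(−μ) μ^j/j! ≈ 0.4816.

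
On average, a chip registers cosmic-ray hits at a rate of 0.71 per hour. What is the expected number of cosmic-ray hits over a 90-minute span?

1.065

E[N] = λt = 0.71 × 1.5 = 1.065 (a 90-minute span = 1.5 hours).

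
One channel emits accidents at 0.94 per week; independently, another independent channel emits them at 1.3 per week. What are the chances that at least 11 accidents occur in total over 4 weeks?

0.2893

Independent Poisson processes superpose: combined rate λ = 0.94 + 1.3 = 2.24 per week.
Over the interval, μ = 2.24 × 4 = 8.96 (4 weeks).
P(N ≥ 11) = 1 − P(N ≤ 10) ≈ 0.2893.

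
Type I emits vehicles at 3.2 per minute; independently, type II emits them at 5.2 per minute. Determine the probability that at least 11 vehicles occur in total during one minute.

0.2257

Independent Poisson processes superpose: combined rate λ = 3.2 + 5.2 = 8.4 per minute.
So μ = 8.4.
P(N ≥ 11) = 1 − P(N ≤ 10) ≈ 0.2257.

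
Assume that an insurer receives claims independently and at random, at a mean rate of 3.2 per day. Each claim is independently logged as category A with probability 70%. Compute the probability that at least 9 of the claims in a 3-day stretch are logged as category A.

Thinning: the claims that are logged as category A themselves form a Poisson process with rate 0.7 × 3.2 = 2.24 per day.
Over the interval, μ = 2.24 × 3 = 6.72 (a 3-day stretch = 3 days).
P(N ≥ 9) = 1 − P(N ≤ 8) ≈ 0.2352.

0.2352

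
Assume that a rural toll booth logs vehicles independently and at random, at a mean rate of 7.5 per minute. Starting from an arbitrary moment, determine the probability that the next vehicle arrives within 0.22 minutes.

0.8080

Inter-arrival times are exponential with rate λ = 7.5 per minute.
P(T ≤ 0.22) = 1 − e^(−λt) = 1 − e^(−7.5 × 0.22) = 1 − e^(−1.65) ≈ 0.8080.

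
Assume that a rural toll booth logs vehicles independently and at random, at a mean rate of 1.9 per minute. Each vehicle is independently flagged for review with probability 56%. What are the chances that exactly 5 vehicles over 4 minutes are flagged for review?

Thinning: the vehicles that are flagged for review themselves form a Poisson process with rate 0.56 × 1.9 = 1.064 per minute.
Over the interval, μ = 1.064 × 4 = 4.256 (4 minutes).
P(N = 5) = e^(−4.256) · 4.256^5/5! ≈ 0.1650.

0.1650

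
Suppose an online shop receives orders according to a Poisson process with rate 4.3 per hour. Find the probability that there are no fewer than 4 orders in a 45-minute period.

0.4030

Over the interval, μ = 4.3 × 0.75 = 3.225 (a 45-minute period = 0.75 hours).
P(N ≥ 4) = 1 − P(N ≤ 3) = 1 − Σ_{j=0}^{3} e^(−μ) μ^j/j! ≈ 0.4030.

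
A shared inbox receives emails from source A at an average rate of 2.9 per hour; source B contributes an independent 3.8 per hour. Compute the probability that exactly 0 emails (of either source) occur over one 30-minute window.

0.0351

Independent Poisson processes superpose: combined rate λ = 2.9 + 3.8 = 6.7 per hour.
Over the interval, μ = 6.7 × 0.5 = 3.35 (a 30-minute window = 0.5 hours).
P(N = 0) = e^(−3.35) · 3.35^0/0! ≈ 0.0351.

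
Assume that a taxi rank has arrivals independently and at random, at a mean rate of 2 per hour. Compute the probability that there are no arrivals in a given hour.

With mean μ = 2 per hour,
P(N = 0) = e^(−μ) μ^0/0! = e^(−2) · 2^0/1 ≈ 0.1353.

0.1353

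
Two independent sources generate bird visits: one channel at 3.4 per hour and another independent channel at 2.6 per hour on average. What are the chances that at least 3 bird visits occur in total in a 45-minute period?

0.8264

Independent Poisson processes superpose: combined rate λ = 3.4 + 2.6 = 6 per hour.
Over the interval, μ = 6 × 0.75 = 4.5 (a 45-minute period = 0.75 hours).
P(N ≥ 3) = 1 − P(N ≤ 2) ≈ 0.8264.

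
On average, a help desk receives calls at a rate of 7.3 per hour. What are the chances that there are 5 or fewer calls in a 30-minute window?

Over the interval, μ = 7.3 × 0.5 = 3.65 (a 30-minute window = 0.5 hours).
P(N ≤ 5) = Σ_{j=0}^{5} e^(−μ) μ^j/j! ≈ 0.8372.

0.8372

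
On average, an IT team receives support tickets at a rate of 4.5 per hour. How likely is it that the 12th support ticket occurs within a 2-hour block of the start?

Over the interval, μ = 4.5 × 2 = 9 (a 2-hour block = 2 hours).
The 12th arrival falls in the interval iff at least 12 events occur there: P(S_12 ≤ t) = P(N ≥ 12) = 1 − P(N ≤ 11) ≈ 0.1970.

0.1970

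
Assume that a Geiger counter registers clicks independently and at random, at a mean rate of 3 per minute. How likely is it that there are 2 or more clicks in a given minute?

With mean μ = 3 per minute,
P(N ≥ 2) = 1 − P(N ≤ 1) = 1 − Σ_{j=0}^{1} e^(−μ) μ^j/j! ≈ 0.8009.

0.8009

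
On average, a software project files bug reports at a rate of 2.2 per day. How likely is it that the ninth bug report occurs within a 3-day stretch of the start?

0.2204

Over the interval, μ = 2.2 × 3 = 6.6 (a 3-day stretch = 3 days).
The ninth arrival falls in the interval iff at least 9 events occur there: P(S_9 ≤ t) = P(N ≥ 9) = 1 − P(N ≤ 8) ≈ 0.2204.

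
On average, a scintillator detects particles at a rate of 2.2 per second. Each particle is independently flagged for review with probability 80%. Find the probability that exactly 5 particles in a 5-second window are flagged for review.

Thinning: the particles that are flagged for review themselves form a Poisson process with rate 0.8 × 2.2 = 1.76 per second.
Over the interval, μ = 1.76 × 5 = 8.8 (a 5-second window = 5 seconds).
P(N = 5) = e^(−8.8) · 8.8^5/5! ≈ 0.0663.

0.0663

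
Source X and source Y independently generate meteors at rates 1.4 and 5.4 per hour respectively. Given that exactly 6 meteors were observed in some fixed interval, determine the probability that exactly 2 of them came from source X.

Given the total, each event is independently from source X with probability p = λ_X/(λ_X+λ_Y) = 1.4/6.8 ≈ 0.2059.
So K ~ Binomial(6, 1.4/6.8): P(K = 2) = C(6,2) · (1.4/6.8)^2 · (5.4/6.8)^4 ≈ 0.2529.

0.2529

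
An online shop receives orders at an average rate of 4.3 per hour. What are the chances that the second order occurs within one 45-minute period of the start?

Over the interval, μ = 4.3 × 0.75 = 3.225 (a 45-minute period = 0.75 hours).
The second arrival falls in the interval iff at least 2 events occur there: P(S_2 ≤ t) = P(N ≥ 2) = 1 − P(N ≤ 1) ≈ 0.8320.

0.8320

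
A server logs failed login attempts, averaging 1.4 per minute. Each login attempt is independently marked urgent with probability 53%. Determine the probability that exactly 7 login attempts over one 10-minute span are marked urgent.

Thinning: the login attempts that are marked urgent themselves form a Poisson process with rate 0.53 × 1.4 = 0.742 per minute.
Over the interval, μ = 0.742 × 10 = 7.42 (a 10-minute span = 10 minutes).
P(N = 7) = e^(−7.42) · 7.42^7/7! ≈ 0.1472.

0.1472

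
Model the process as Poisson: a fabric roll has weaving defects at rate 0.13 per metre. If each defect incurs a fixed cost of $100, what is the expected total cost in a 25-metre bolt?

$325

E[N] = 0.13 × 25 = 3.25 (a 25-metre bolt = 25 metres); E[cost] = 3.25 × $100 = $325.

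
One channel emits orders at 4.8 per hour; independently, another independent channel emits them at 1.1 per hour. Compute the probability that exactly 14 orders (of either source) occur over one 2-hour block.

Independent Poisson processes superpose: combined rate λ = 4.8 + 1.1 = 5.9 per hour.
Over the interval, μ = 5.9 × 2 = 11.8 (a 2-hour block = 2 hours).
P(N = 14) = e^(−11.8) · 11.8^14/14! ≈ 0.0874.

0.0874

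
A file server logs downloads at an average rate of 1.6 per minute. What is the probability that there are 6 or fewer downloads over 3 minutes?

0.7908

Over the interval, μ = 1.6 × 3 = 4.8 (3 minutes).
P(N ≤ 6) = Σ_{j=0}^{6} e^(−μ) μ^j/j! ≈ 0.7908.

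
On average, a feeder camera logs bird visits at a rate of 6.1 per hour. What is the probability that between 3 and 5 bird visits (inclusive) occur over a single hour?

0.3721

With mean μ = 6.1 per hour,
P(3 ≤ N ≤ 5) = Σ_{j=3}^{5} e^(−6.1) · 6.1^j/j! ≈ 0.3721.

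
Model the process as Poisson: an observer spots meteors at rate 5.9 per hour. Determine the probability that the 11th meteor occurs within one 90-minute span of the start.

Over the interval, μ = 5.9 × 1.5 = 8.85 (a 90-minute span = 1.5 hours).
The 11th arrival falls in the interval iff at least 11 events occur there: P(S_11 ≤ t) = P(N ≥ 11) = 1 − P(N ≤ 10) ≈ 0.2764.

0.2764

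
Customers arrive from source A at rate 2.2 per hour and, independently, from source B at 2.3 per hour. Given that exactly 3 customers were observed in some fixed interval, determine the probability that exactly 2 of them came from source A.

0.3665

Given the total, each event is independently from source A with probability p = λ_A/(λ_A+λ_B) = 2.2/4.5 ≈ 0.4889.
So K ~ Binomial(3, 2.2/4.5): P(K = 2) = C(3,2) · (2.2/4.5)^2 · (2.3/4.5)^1 ≈ 0.3665.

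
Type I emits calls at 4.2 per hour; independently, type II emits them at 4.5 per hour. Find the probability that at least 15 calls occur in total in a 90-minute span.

Independent Poisson processes superpose: combined rate λ = 4.2 + 4.5 = 8.7 per hour.
Over the interval, μ = 8.7 × 1.5 = 13.05 (a 90-minute span = 1.5 hours).
P(N ≥ 15) = 1 − P(N ≤ 14) ≈ 0.3300.

0.3300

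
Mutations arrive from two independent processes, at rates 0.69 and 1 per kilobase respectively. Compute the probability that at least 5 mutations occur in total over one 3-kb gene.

0.5717

Independent Poisson processes superpose: combined rate λ = 0.69 + 1 = 1.69 per kilobase.
Over the interval, μ = 1.69 × 3 = 5.07 (a 3-kb gene = 3 kilobases).
P(N ≥ 5) = 1 − P(N ≤ 4) ≈ 0.5717.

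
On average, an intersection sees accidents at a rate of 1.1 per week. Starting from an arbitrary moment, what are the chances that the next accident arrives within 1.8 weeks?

Inter-arrival times are exponential with rate λ = 1.1 per week.
P(T ≤ 1.8) = 1 − e^(−λt) = 1 − e^(−1.1 × 1.8) = 1 − e^(−1.98) ≈ 0.8619.

0.8619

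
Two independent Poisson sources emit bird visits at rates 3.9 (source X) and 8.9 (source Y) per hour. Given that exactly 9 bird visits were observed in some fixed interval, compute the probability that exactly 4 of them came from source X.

0.1765

Given the total, each event is independently from source X with probability p = λ_X/(λ_X+λ_Y) = 3.9/12.8 ≈ 0.3047.
So K ~ Binomial(9, 3.9/12.8): P(K = 4) = C(9,4) · (3.9/12.8)^4 · (8.9/12.8)^5 ≈ 0.1765.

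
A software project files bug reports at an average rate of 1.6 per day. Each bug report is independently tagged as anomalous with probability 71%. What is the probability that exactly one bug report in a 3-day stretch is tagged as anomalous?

0.1128

Thinning: the bug reports that are tagged as anomalous themselves form a Poisson process with rate 0.71 × 1.6 = 1.136 per day.
Over the interval, μ = 1.136 × 3 = 3.408 (a 3-day stretch = 3 days).
P(N = 1) = e^(−3.408) · 3.408^1/1! ≈ 0.1128.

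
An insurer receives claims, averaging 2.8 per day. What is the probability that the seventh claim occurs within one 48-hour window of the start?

0.3297

Over the interval, μ = 2.8 × 2 = 5.6 (a 48-hour window = 2 days).
The seventh arrival falls in the interval iff at least 7 events occur there: P(S_7 ≤ t) = P(N ≥ 7) = 1 − P(N ≤ 6) ≈ 0.3297.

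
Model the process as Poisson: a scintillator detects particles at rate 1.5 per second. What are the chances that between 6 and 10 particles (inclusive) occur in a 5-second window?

Over the interval, μ = 1.5 × 5 = 7.5 (a 5-second window = 5 seconds).
P(6 ≤ N ≤ 10) = Σ_{j=6}^{10} e^(−7.5) · 7.5^j/j! ≈ 0.6208.

0.6208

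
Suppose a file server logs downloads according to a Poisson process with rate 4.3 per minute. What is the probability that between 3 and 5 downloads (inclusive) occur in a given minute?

With mean μ = 4.3 per minute,
P(3 ≤ N ≤ 5) = Σ_{j=3}^{5} e^(−4.3) · 4.3^j/j! ≈ 0.5393.

0.5393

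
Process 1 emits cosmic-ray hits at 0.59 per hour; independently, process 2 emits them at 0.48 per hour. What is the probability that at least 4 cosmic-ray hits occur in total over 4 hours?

Independent Poisson processes superpose: combined rate λ = 0.59 + 0.48 = 1.07 per hour.
Over the interval, μ = 1.07 × 4 = 4.28 (4 hours).
P(N ≥ 4) = 1 − P(N ≤ 3) ≈ 0.6192.

0.6192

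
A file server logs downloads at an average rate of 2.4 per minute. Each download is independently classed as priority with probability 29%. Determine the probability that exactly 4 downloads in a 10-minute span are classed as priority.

Thinning: the downloads that are classed as priority themselves form a Poisson process with rate 0.29 × 2.4 = 0.696 per minute.
Over the interval, μ = 0.696 × 10 = 6.96 (a 10-minute span = 10 minutes).
P(N = 4) = e^(−6.96) · 6.96^4/4! ≈ 0.0928.

0.0928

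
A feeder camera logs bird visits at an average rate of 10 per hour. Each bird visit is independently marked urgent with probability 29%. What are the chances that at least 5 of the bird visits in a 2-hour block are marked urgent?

Thinning: the bird visits that are marked urgent themselves form a Poisson process with rate 0.29 × 10 = 2.9 per hour.
Over the interval, μ = 2.9 × 2 = 5.8 (a 2-hour block = 2 hours).
P(N ≥ 5) = 1 − P(N ≤ 4) ≈ 0.6873.

0.6873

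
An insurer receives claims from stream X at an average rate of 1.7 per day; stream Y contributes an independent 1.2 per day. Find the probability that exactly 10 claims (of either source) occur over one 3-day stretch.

Independent Poisson processes superpose: combined rate λ = 1.7 + 1.2 = 2.9 per day.
Over the interval, μ = 2.9 × 3 = 8.7 (a 3-day stretch = 3 days).
P(N = 10) = e^(−8.7) · 8.7^10/10! ≈ 0.1140.

0.1140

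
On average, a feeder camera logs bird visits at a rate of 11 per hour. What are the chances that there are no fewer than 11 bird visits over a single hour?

0.5401

With mean μ = 11 per hour,
P(N ≥ 11) = 1 − P(N ≤ 10) = 1 − Σ_{j=0}^{10} e^(−μ) μ^j/j! ≈ 0.5401.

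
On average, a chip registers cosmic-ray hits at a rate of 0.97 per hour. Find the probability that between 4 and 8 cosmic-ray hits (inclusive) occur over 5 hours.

0.6545

Over the interval, μ = 0.97 × 5 = 4.85 (5 hours).
P(4 ≤ N ≤ 8) = Σ_{j=4}^{8} e^(−4.85) · 4.85^j/j! ≈ 0.6545.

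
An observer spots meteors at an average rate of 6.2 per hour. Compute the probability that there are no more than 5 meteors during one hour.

With mean μ = 6.2 per hour,
P(N ≤ 5) = Σ_{j=0}^{5} e^(−μ) μ^j/j! ≈ 0.4141.

0.4141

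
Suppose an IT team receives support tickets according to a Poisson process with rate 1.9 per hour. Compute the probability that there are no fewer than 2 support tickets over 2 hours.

Over the interval, μ = 1.9 × 2 = 3.8 (2 hours).
P(N ≥ 2) = 1 − P(N ≤ 1) = 1 − Σ_{j=0}^{1} e^(−μ) μ^j/j! ≈ 0.8926.

0.8926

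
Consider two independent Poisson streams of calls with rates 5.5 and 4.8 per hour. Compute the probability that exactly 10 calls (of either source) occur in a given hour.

0.1246

Independent Poisson processes superpose: combined rate λ = 5.5 + 4.8 = 10.3 per hour.
So μ = 10.3.
P(N = 10) = e^(−10.3) · 10.3^10/10! ≈ 0.1246.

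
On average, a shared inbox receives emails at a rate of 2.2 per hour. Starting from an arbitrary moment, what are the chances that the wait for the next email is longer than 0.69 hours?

The wait for the next event is exponential with rate λ = 2.2 per hour.
P(T > 0.69) = e^(−λt) = e^(−2.2 × 0.69) = e^(−1.518) ≈ 0.2191.

0.2191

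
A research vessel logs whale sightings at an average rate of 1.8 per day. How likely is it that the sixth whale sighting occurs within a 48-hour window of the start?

0.1559

Over the interval, μ = 1.8 × 2 = 3.6 (a 48-hour window = 2 days).
The sixth arrival falls in the interval iff at least 6 events occur there: P(S_6 ≤ t) = P(N ≥ 6) = 1 − P(N ≤ 5) ≈ 0.1559.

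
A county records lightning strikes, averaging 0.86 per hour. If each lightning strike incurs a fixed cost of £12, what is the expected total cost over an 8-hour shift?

£82.56

E[N] = 0.86 × 8 = 6.88 (an 8-hour shift = 8 hours); E[cost] = 6.88 × £12 = £82.56.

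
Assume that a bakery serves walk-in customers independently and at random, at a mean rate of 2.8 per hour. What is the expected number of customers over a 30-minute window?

E[N] = λt = 2.8 × 0.5 = 1.4 (a 30-minute window = 0.5 hours).

1.4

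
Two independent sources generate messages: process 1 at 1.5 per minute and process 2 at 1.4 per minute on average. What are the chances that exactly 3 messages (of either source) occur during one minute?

Independent Poisson processes superpose: combined rate λ = 1.5 + 1.4 = 2.9 per minute.
So μ = 2.9.
P(N = 3) = e^(−2.9) · 2.9^3/3! ≈ 0.2237.

0.2237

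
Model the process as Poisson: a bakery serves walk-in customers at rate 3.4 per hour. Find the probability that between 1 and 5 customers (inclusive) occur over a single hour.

0.8372

With mean μ = 3.4 per hour,
P(1 ≤ N ≤ 5) = Σ_{j=1}^{5} e^(−3.4) · 3.4^j/j! ≈ 0.8372.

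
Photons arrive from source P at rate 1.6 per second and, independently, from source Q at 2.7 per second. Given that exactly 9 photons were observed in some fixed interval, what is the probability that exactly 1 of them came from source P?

Given the total, each event is independently from source P with probability p = λ_P/(λ_P+λ_Q) = 1.6/4.3 ≈ 0.3721.
So K ~ Binomial(9, 1.6/4.3): P(K = 1) = C(9,1) · (1.6/4.3)^1 · (2.7/4.3)^8 ≈ 0.0809.

0.0809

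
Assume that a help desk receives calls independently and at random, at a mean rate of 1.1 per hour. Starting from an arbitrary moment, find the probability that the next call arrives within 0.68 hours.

Inter-arrival times are exponential with rate λ = 1.1 per hour.
P(T ≤ 0.68) = 1 − e^(−λt) = 1 − e^(−1.1 × 0.68) = 1 − e^(−0.748) ≈ 0.5267.

0.5267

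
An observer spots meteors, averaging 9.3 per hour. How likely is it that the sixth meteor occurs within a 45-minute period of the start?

0.6961

Over the interval, μ = 9.3 × 0.75 = 6.975 (a 45-minute period = 0.75 hours).
The sixth arrival falls in the interval iff at least 6 events occur there: P(S_6 ≤ t) = P(N ≥ 6) = 1 − P(N ≤ 5) ≈ 0.6961.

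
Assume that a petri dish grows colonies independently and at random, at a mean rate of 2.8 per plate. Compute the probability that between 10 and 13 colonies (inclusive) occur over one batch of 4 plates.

Over the interval, μ = 2.8 × 4 = 11.2 (a batch of 4 plates = 4 plates).
P(10 ≤ N ≤ 13) = Σ_{j=10}^{13} e^(−11.2) · 11.2^j/j! ≈ 0.4432.

0.4432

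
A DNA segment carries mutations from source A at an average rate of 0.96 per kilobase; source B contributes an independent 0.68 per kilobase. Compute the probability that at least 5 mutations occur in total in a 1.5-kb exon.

0.1035

Independent Poisson processes superpose: combined rate λ = 0.96 + 0.68 = 1.64 per kilobase.
Over the interval, μ = 1.64 × 1.5 = 2.46 (a 1.5-kb exon = 1.5 kilobases).
P(N ≥ 5) = 1 − P(N ≤ 4) ≈ 0.1035.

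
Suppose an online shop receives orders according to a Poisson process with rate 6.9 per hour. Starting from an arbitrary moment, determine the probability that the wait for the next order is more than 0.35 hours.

The wait for the next event is exponential with rate λ = 6.9 per hour.
P(T > 0.35) = e^(−λt) = e^(−6.9 × 0.35) = e^(−2.415) ≈ 0.0894.

0.0894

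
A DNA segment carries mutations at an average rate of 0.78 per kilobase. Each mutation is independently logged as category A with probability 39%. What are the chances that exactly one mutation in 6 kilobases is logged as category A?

0.2942

Thinning: the mutations that are logged as category A themselves form a Poisson process with rate 0.39 × 0.78 = 0.3042 per kilobase.
Over the interval, μ = 0.3042 × 6 = 1.8252 (6 kilobases).
P(N = 1) = e^(−1.8252) · 1.8252^1/1! ≈ 0.2942.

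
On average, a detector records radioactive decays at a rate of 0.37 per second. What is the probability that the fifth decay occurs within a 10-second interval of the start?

Over the interval, μ = 0.37 × 10 = 3.7 (a 10-second interval = 10 seconds).
The fifth arrival falls in the interval iff at least 5 events occur there: P(S_5 ≤ t) = P(N ≥ 5) = 1 − P(N ≤ 4) ≈ 0.3128.

0.3128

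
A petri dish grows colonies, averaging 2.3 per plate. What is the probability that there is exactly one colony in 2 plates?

Over the interval, μ = 2.3 × 2 = 4.6 (2 plates).
P(N = 1) = e^(−μ) μ^1/1! = e^(−4.6) · 4.6^1/1 ≈ 0.0462.

0.0462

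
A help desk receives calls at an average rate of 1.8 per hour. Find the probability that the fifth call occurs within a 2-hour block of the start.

Over the interval, μ = 1.8 × 2 = 3.6 (a 2-hour block = 2 hours).
The fifth arrival falls in the interval iff at least 5 events occur there: P(S_5 ≤ t) = P(N ≥ 5) = 1 − P(N ≤ 4) ≈ 0.2936.

0.2936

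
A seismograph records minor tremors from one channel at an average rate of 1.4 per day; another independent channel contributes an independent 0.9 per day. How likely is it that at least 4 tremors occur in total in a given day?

0.2007

Independent Poisson processes superpose: combined rate λ = 1.4 + 0.9 = 2.3 per day.
So μ = 2.3.
P(N ≥ 4) = 1 − P(N ≤ 3) ≈ 0.2007.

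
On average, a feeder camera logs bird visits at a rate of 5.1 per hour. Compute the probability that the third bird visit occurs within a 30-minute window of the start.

Over the interval, μ = 5.1 × 0.5 = 2.55 (a 30-minute window = 0.5 hours).
The third arrival falls in the interval iff at least 3 events occur there: P(S_3 ≤ t) = P(N ≥ 3) = 1 − P(N ≤ 2) ≈ 0.4689.

0.4689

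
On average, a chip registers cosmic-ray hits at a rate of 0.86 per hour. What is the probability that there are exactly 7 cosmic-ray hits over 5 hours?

0.0732

Over the interval, μ = 0.86 × 5 = 4.3 (5 hours).
P(N = 7) = e^(−μ) μ^7/7! = e^(−4.3) · 4.3^7/5040 ≈ 0.0732.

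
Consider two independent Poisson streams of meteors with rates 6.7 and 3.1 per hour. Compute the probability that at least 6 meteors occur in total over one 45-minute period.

Independent Poisson processes superpose: combined rate λ = 6.7 + 3.1 = 9.8 per hour.
Over the interval, μ = 9.8 × 0.75 = 7.35 (a 45-minute period = 0.75 hours).
P(N ≥ 6) = 1 − P(N ≤ 5) ≈ 0.7417.

0.7417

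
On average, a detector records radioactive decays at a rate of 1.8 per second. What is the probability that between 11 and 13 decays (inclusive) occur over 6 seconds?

Over the interval, μ = 1.8 × 6 = 10.8 (6 seconds).
P(11 ≤ N ≤ 13) = Σ_{j=11}^{13} e^(−10.8) · 10.8^j/j! ≈ 0.3155.

0.3155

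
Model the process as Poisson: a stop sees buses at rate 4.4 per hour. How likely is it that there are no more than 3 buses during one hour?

With mean μ = 4.4 per hour,
P(N ≤ 3) = Σ_{j=0}^{3} e^(−μ) μ^j/j! ≈ 0.3594.

0.3594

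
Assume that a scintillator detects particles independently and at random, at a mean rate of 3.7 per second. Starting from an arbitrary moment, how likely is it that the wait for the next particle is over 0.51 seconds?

0.1515

The wait for the next event is exponential with rate λ = 3.7 per second.
P(T > 0.51) = e^(−λt) = e^(−3.7 × 0.51) = e^(−1.887) ≈ 0.1515.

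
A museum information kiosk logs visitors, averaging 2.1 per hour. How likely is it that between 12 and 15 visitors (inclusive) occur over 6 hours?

Over the interval, μ = 2.1 × 6 = 12.6 (6 hours).
P(12 ≤ N ≤ 15) = Σ_{j=12}^{15} e^(−12.6) · 12.6^j/j! ≈ 0.4029.

0.4029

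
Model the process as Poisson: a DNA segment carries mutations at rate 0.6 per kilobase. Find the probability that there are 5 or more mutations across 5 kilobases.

Over the interval, μ = 0.6 × 5 = 3 (5 kilobases).
P(N ≥ 5) = 1 − P(N ≤ 4) = 1 − Σ_{j=0}^{4} e^(−μ) μ^j/j! ≈ 0.1847.

0.1847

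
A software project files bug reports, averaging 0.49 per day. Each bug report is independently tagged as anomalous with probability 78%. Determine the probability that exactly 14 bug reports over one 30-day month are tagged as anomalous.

Thinning: the bug reports that are tagged as anomalous themselves form a Poisson process with rate 0.78 × 0.49 = 0.3822 per day.
Over the interval, μ = 0.3822 × 30 = 11.466 (a 30-day month = 30 days).
P(N = 14) = e^(−11.466) · 11.466^14/14! ≈ 0.0816.

0.0816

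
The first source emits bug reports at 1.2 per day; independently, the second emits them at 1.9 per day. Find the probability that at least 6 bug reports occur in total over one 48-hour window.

0.5859

Independent Poisson processes superpose: combined rate λ = 1.2 + 1.9 = 3.1 per day.
Over the interval, μ = 3.1 × 2 = 6.2 (a 48-hour window = 2 days).
P(N ≥ 6) = 1 − P(N ≤ 5) ≈ 0.5859.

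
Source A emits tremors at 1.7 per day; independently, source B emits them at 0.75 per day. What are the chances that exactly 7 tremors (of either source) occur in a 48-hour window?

Independent Poisson processes superpose: combined rate λ = 1.7 + 0.75 = 2.45 per day.
Over the interval, μ = 2.45 × 2 = 4.9 (a 48-hour window = 2 days).
P(N = 7) = e^(−4.9) · 4.9^7/7! ≈ 0.1002.

0.1002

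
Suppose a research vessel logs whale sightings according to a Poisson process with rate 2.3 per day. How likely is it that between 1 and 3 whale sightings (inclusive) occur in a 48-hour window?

0.3157

Over the interval, μ = 2.3 × 2 = 4.6 (a 48-hour window = 2 days).
P(1 ≤ N ≤ 3) = Σ_{j=1}^{3} e^(−4.6) · 4.6^j/j! ≈ 0.3157.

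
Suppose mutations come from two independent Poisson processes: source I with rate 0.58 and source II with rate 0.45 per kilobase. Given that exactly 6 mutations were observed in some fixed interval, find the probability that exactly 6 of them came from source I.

Given the total, each event is independently from source I with probability p = λ_I/(λ_I+λ_II) = 0.58/1.03 ≈ 0.5631.
So K ~ Binomial(6, 0.58/1.03): P(K = 6) = C(6,6) · (0.58/1.03)^6 · (0.45/1.03)^0 ≈ 0.0319.

0.0319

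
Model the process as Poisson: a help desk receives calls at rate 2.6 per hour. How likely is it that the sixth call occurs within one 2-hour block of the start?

Over the interval, μ = 2.6 × 2 = 5.2 (a 2-hour block = 2 hours).
The sixth arrival falls in the interval iff at least 6 events occur there: P(S_6 ≤ t) = P(N ≥ 6) = 1 − P(N ≤ 5) ≈ 0.4191.

0.4191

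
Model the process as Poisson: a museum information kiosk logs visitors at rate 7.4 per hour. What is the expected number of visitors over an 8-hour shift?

E[N] = λt = 7.4 × 8 = 59.2 (an 8-hour shift = 8 hours).

59.2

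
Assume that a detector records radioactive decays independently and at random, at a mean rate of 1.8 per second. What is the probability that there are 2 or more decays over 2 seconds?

Over the interval, μ = 1.8 × 2 = 3.6 (2 seconds).
P(N ≥ 2) = 1 − P(N ≤ 1) = 1 − Σ_{j=0}^{1} e^(−μ) μ^j/j! ≈ 0.8743.

0.8743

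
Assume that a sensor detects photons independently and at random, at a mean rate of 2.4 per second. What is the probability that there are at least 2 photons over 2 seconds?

Over the interval, μ = 2.4 × 2 = 4.8 (2 seconds).
P(N ≥ 2) = 1 − P(N ≤ 1) = 1 − Σ_{j=0}^{1} e^(−μ) μ^j/j! ≈ 0.9523.

0.9523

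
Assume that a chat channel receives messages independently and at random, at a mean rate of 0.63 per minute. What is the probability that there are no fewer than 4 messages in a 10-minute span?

Over the interval, μ = 0.63 × 10 = 6.3 (a 10-minute span = 10 minutes).
P(N ≥ 4) = 1 − P(N ≤ 3) = 1 − Σ_{j=0}^{3} e^(−μ) μ^j/j! ≈ 0.8736.

0.8736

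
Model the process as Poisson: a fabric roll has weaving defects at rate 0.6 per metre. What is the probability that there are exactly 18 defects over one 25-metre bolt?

Over the interval, μ = 0.6 × 25 = 15 (a 25-metre bolt = 25 metres).
P(N = 18) = e^(−μ) μ^18/18! = e^(−15) · 15^18/6402373705728000 ≈ 0.0706.

0.0706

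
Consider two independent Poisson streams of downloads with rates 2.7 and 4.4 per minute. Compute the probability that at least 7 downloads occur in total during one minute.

0.5651

Independent Poisson processes superpose: combined rate λ = 2.7 + 4.4 = 7.1 per minute.
So μ = 7.1.
P(N ≥ 7) = 1 − P(N ≤ 6) ≈ 0.5651.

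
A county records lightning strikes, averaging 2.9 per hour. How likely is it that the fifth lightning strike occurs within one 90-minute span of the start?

Over the interval, μ = 2.9 × 1.5 = 4.35 (a 90-minute span = 1.5 hours).
The fifth arrival falls in the interval iff at least 5 events occur there: P(S_5 ≤ t) = P(N ≥ 5) = 1 − P(N ≤ 4) ≈ 0.4392.

0.4392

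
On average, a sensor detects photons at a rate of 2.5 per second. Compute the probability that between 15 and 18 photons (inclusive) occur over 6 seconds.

0.3538

Over the interval, μ = 2.5 × 6 = 15 (6 seconds).
P(15 ≤ N ≤ 18) = Σ_{j=15}^{18} e^(−15) · 15^j/j! ≈ 0.3538.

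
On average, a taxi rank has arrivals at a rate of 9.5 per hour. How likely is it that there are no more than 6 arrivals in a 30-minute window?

0.7978

Over the interval, μ = 9.5 × 0.5 = 4.75 (a 30-minute window = 0.5 hours).
P(N ≤ 6) = Σ_{j=0}^{6} e^(−μ) μ^j/j! ≈ 0.7978.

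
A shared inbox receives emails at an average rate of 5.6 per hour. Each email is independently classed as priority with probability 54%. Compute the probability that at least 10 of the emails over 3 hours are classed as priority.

0.4221

Thinning: the emails that are classed as priority themselves form a Poisson process with rate 0.54 × 5.6 = 3.024 per hour.
Over the interval, μ = 3.024 × 3 = 9.072 (3 hours).
P(N ≥ 10) = 1 − P(N ≤ 9) ≈ 0.4221.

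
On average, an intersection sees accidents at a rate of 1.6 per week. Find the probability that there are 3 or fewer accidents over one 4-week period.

Over the interval, μ = 1.6 × 4 = 6.4 (a 4-week period = 4 weeks).
P(N ≤ 3) = Σ_{j=0}^{3} e^(−μ) μ^j/j! ≈ 0.1189.

0.1189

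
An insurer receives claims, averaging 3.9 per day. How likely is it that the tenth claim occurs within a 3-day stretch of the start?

Over the interval, μ = 3.9 × 3 = 11.7 (a 3-day stretch = 3 days).
The tenth arrival falls in the interval iff at least 10 events occur there: P(S_10 ≤ t) = P(N ≥ 10) = 1 − P(N ≤ 9) ≈ 0.7304.

0.7304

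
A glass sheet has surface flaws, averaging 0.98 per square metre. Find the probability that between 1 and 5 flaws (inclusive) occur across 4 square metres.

Over the interval, μ = 0.98 × 4 = 3.92 (4 square metres).
P(1 ≤ N ≤ 5) = Σ_{j=1}^{5} e^(−3.92) · 3.92^j/j! ≈ 0.7777.

0.7777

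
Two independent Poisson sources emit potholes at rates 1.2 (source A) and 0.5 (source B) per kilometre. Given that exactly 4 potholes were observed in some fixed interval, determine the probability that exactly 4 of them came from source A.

Given the total, each event is independently from source A with probability p = λ_A/(λ_A+λ_B) = 1.2/1.7 ≈ 0.7059.
So K ~ Binomial(4, 1.2/1.7): P(K = 4) = C(4,4) · (1.2/1.7)^4 · (0.5/1.7)^0 ≈ 0.2483.

0.2483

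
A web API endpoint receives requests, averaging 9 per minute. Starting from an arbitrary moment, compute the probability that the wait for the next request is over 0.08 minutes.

The wait for the next event is exponential with rate λ = 9 per minute.
P(T > 0.08) = e^(−λt) = e^(−9 × 0.08) = e^(−0.72) ≈ 0.4868.

0.4868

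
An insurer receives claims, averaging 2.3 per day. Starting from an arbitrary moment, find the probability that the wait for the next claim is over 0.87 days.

0.1352

The wait for the next event is exponential with rate λ = 2.3 per day.
P(T > 0.87) = e^(−λt) = e^(−2.3 × 0.87) = e^(−2.001) ≈ 0.1352.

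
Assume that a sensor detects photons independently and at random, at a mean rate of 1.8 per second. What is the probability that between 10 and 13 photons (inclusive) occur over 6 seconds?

Over the interval, μ = 1.8 × 6 = 10.8 (6 seconds).
P(10 ≤ N ≤ 13) = Σ_{j=10}^{13} e^(−10.8) · 10.8^j/j! ≈ 0.4369.

0.4369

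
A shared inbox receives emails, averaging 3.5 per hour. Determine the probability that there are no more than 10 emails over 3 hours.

0.5207

Over the interval, μ = 3.5 × 3 = 10.5 (3 hours).
P(N ≤ 10) = Σ_{j=0}^{10} e^(−μ) μ^j/j! ≈ 0.5207.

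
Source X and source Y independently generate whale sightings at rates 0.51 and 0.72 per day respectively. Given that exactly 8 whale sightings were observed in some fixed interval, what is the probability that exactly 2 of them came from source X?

Given the total, each event is independently from source X with probability p = λ_X/(λ_X+λ_Y) = 0.51/1.23 ≈ 0.4146.
So K ~ Binomial(8, 0.51/1.23): P(K = 2) = C(8,2) · (0.51/1.23)^2 · (0.72/1.23)^6 ≈ 0.1937.

0.1937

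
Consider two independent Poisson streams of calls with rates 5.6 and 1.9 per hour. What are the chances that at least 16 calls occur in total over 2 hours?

0.4319

Independent Poisson processes superpose: combined rate λ = 5.6 + 1.9 = 7.5 per hour.
Over the interval, μ = 7.5 × 2 = 15 (2 hours).
P(N ≥ 16) = 1 − P(N ≤ 15) ≈ 0.4319.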